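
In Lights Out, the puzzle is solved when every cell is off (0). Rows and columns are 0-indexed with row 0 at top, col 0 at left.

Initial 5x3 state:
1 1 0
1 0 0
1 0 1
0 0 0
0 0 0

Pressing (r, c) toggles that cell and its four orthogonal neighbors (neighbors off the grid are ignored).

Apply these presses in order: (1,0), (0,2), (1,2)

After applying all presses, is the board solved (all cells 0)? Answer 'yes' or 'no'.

Answer: yes

Derivation:
After press 1 at (1,0):
0 1 0
0 1 0
0 0 1
0 0 0
0 0 0

After press 2 at (0,2):
0 0 1
0 1 1
0 0 1
0 0 0
0 0 0

After press 3 at (1,2):
0 0 0
0 0 0
0 0 0
0 0 0
0 0 0

Lights still on: 0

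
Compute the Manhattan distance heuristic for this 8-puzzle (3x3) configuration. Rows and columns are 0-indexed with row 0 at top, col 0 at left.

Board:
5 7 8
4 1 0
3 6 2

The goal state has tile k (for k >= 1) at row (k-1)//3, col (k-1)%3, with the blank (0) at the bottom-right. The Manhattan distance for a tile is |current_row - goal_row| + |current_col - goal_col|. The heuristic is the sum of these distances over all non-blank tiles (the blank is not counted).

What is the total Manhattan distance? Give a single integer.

Tile 5: at (0,0), goal (1,1), distance |0-1|+|0-1| = 2
Tile 7: at (0,1), goal (2,0), distance |0-2|+|1-0| = 3
Tile 8: at (0,2), goal (2,1), distance |0-2|+|2-1| = 3
Tile 4: at (1,0), goal (1,0), distance |1-1|+|0-0| = 0
Tile 1: at (1,1), goal (0,0), distance |1-0|+|1-0| = 2
Tile 3: at (2,0), goal (0,2), distance |2-0|+|0-2| = 4
Tile 6: at (2,1), goal (1,2), distance |2-1|+|1-2| = 2
Tile 2: at (2,2), goal (0,1), distance |2-0|+|2-1| = 3
Sum: 2 + 3 + 3 + 0 + 2 + 4 + 2 + 3 = 19

Answer: 19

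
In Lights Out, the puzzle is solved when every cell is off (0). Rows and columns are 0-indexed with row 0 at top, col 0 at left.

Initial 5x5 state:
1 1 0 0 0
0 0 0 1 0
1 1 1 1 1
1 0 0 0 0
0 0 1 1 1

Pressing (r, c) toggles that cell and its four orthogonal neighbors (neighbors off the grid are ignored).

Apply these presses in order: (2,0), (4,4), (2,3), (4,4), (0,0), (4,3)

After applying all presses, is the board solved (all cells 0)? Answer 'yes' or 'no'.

Answer: yes

Derivation:
After press 1 at (2,0):
1 1 0 0 0
1 0 0 1 0
0 0 1 1 1
0 0 0 0 0
0 0 1 1 1

After press 2 at (4,4):
1 1 0 0 0
1 0 0 1 0
0 0 1 1 1
0 0 0 0 1
0 0 1 0 0

After press 3 at (2,3):
1 1 0 0 0
1 0 0 0 0
0 0 0 0 0
0 0 0 1 1
0 0 1 0 0

After press 4 at (4,4):
1 1 0 0 0
1 0 0 0 0
0 0 0 0 0
0 0 0 1 0
0 0 1 1 1

After press 5 at (0,0):
0 0 0 0 0
0 0 0 0 0
0 0 0 0 0
0 0 0 1 0
0 0 1 1 1

After press 6 at (4,3):
0 0 0 0 0
0 0 0 0 0
0 0 0 0 0
0 0 0 0 0
0 0 0 0 0

Lights still on: 0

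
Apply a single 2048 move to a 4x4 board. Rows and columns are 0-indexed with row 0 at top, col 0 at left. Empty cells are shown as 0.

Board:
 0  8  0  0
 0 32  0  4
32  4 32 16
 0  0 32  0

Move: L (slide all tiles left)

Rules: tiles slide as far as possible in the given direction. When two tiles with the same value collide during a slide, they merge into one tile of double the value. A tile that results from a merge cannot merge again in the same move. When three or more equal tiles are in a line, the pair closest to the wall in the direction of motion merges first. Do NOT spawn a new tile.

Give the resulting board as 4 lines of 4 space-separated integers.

Slide left:
row 0: [0, 8, 0, 0] -> [8, 0, 0, 0]
row 1: [0, 32, 0, 4] -> [32, 4, 0, 0]
row 2: [32, 4, 32, 16] -> [32, 4, 32, 16]
row 3: [0, 0, 32, 0] -> [32, 0, 0, 0]

Answer:  8  0  0  0
32  4  0  0
32  4 32 16
32  0  0  0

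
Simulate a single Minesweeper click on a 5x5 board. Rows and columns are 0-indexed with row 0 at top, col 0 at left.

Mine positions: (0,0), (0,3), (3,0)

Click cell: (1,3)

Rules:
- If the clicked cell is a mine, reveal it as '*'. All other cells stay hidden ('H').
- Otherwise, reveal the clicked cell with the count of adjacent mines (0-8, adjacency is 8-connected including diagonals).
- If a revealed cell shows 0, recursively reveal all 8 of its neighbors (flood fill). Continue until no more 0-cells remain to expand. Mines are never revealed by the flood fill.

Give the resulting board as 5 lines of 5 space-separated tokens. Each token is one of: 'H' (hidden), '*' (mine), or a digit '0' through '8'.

H H H H H
H H H 1 H
H H H H H
H H H H H
H H H H H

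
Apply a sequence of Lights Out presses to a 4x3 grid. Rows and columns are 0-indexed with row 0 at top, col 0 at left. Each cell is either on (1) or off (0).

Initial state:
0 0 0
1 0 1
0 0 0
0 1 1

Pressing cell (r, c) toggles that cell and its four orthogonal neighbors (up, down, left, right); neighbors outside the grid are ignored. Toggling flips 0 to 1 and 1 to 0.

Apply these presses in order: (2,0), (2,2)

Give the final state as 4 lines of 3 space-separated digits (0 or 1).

After press 1 at (2,0):
0 0 0
0 0 1
1 1 0
1 1 1

After press 2 at (2,2):
0 0 0
0 0 0
1 0 1
1 1 0

Answer: 0 0 0
0 0 0
1 0 1
1 1 0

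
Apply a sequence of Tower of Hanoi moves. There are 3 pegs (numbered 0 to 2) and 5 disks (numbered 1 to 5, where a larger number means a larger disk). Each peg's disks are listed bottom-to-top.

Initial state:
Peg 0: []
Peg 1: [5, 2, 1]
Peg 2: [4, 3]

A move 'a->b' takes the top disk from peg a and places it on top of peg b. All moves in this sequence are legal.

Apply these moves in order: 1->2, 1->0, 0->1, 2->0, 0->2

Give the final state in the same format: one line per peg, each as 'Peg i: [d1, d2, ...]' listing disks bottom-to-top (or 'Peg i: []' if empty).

Answer: Peg 0: []
Peg 1: [5, 2]
Peg 2: [4, 3, 1]

Derivation:
After move 1 (1->2):
Peg 0: []
Peg 1: [5, 2]
Peg 2: [4, 3, 1]

After move 2 (1->0):
Peg 0: [2]
Peg 1: [5]
Peg 2: [4, 3, 1]

After move 3 (0->1):
Peg 0: []
Peg 1: [5, 2]
Peg 2: [4, 3, 1]

After move 4 (2->0):
Peg 0: [1]
Peg 1: [5, 2]
Peg 2: [4, 3]

After move 5 (0->2):
Peg 0: []
Peg 1: [5, 2]
Peg 2: [4, 3, 1]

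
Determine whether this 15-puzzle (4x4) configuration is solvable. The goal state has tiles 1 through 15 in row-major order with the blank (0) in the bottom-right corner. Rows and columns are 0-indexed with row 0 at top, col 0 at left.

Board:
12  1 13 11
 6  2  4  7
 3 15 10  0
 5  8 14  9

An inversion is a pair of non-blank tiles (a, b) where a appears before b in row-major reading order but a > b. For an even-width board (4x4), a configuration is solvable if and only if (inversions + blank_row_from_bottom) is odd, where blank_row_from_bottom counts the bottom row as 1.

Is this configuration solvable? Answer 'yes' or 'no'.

Answer: no

Derivation:
Inversions: 46
Blank is in row 2 (0-indexed from top), which is row 2 counting from the bottom (bottom = 1).
46 + 2 = 48, which is even, so the puzzle is not solvable.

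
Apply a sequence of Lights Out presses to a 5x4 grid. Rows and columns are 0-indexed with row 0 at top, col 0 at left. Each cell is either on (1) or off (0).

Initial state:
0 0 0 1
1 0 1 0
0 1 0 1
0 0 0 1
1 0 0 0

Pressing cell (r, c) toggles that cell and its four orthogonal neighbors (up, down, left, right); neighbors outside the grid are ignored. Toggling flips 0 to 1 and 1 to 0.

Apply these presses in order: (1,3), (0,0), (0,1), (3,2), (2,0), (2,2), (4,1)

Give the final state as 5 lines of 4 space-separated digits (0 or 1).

Answer: 0 0 1 0
1 1 1 1
1 1 0 1
1 0 0 0
0 1 0 0

Derivation:
After press 1 at (1,3):
0 0 0 0
1 0 0 1
0 1 0 0
0 0 0 1
1 0 0 0

After press 2 at (0,0):
1 1 0 0
0 0 0 1
0 1 0 0
0 0 0 1
1 0 0 0

After press 3 at (0,1):
0 0 1 0
0 1 0 1
0 1 0 0
0 0 0 1
1 0 0 0

After press 4 at (3,2):
0 0 1 0
0 1 0 1
0 1 1 0
0 1 1 0
1 0 1 0

After press 5 at (2,0):
0 0 1 0
1 1 0 1
1 0 1 0
1 1 1 0
1 0 1 0

After press 6 at (2,2):
0 0 1 0
1 1 1 1
1 1 0 1
1 1 0 0
1 0 1 0

After press 7 at (4,1):
0 0 1 0
1 1 1 1
1 1 0 1
1 0 0 0
0 1 0 0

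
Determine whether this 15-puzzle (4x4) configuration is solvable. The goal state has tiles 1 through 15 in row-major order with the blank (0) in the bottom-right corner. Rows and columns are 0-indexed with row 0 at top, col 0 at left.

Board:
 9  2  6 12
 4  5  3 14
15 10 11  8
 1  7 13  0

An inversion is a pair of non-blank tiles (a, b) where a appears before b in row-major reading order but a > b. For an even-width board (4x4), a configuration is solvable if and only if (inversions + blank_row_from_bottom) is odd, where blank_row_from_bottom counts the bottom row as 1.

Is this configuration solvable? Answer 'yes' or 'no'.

Inversions: 46
Blank is in row 3 (0-indexed from top), which is row 1 counting from the bottom (bottom = 1).
46 + 1 = 47, which is odd, so the puzzle is solvable.

Answer: yes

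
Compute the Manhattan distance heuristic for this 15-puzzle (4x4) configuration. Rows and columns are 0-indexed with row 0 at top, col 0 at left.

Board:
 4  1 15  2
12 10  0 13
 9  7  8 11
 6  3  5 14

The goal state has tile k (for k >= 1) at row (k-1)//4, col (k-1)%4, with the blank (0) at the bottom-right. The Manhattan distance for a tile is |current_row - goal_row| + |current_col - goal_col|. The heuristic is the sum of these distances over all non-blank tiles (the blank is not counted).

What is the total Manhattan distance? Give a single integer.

Tile 4: (0,0)->(0,3) = 3
Tile 1: (0,1)->(0,0) = 1
Tile 15: (0,2)->(3,2) = 3
Tile 2: (0,3)->(0,1) = 2
Tile 12: (1,0)->(2,3) = 4
Tile 10: (1,1)->(2,1) = 1
Tile 13: (1,3)->(3,0) = 5
Tile 9: (2,0)->(2,0) = 0
Tile 7: (2,1)->(1,2) = 2
Tile 8: (2,2)->(1,3) = 2
Tile 11: (2,3)->(2,2) = 1
Tile 6: (3,0)->(1,1) = 3
Tile 3: (3,1)->(0,2) = 4
Tile 5: (3,2)->(1,0) = 4
Tile 14: (3,3)->(3,1) = 2
Sum: 3 + 1 + 3 + 2 + 4 + 1 + 5 + 0 + 2 + 2 + 1 + 3 + 4 + 4 + 2 = 37

Answer: 37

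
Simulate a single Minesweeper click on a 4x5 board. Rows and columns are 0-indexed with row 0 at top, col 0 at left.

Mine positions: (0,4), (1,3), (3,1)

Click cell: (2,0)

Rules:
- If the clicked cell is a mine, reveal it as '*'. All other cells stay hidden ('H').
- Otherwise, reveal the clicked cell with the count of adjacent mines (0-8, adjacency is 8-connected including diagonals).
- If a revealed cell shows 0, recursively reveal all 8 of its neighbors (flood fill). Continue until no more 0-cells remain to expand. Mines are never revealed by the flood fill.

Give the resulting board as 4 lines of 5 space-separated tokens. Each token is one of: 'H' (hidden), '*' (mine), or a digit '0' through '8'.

H H H H H
H H H H H
1 H H H H
H H H H H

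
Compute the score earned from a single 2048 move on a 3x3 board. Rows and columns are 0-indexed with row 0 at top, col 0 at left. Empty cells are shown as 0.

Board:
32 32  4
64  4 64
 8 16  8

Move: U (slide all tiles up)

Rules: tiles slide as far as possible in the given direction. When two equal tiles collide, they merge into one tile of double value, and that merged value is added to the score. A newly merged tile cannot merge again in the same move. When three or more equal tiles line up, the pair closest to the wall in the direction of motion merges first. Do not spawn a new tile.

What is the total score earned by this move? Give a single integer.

Slide up:
col 0: [32, 64, 8] -> [32, 64, 8]  score +0 (running 0)
col 1: [32, 4, 16] -> [32, 4, 16]  score +0 (running 0)
col 2: [4, 64, 8] -> [4, 64, 8]  score +0 (running 0)
Board after move:
32 32  4
64  4 64
 8 16  8

Answer: 0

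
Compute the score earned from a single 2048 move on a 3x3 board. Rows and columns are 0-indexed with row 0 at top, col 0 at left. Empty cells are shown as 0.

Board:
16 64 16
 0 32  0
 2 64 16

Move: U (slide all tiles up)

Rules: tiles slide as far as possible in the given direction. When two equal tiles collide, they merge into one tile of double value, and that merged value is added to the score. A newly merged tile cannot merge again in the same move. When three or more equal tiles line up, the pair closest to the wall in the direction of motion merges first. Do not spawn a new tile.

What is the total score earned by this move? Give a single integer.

Slide up:
col 0: [16, 0, 2] -> [16, 2, 0]  score +0 (running 0)
col 1: [64, 32, 64] -> [64, 32, 64]  score +0 (running 0)
col 2: [16, 0, 16] -> [32, 0, 0]  score +32 (running 32)
Board after move:
16 64 32
 2 32  0
 0 64  0

Answer: 32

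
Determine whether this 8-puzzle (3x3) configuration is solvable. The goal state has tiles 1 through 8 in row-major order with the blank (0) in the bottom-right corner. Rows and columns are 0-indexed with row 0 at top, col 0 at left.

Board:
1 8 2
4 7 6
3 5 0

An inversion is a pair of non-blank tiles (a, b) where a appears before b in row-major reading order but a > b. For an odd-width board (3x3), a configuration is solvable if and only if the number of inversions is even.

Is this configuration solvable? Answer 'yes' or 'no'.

Inversions (pairs i<j in row-major order where tile[i] > tile[j] > 0): 12
12 is even, so the puzzle is solvable.

Answer: yes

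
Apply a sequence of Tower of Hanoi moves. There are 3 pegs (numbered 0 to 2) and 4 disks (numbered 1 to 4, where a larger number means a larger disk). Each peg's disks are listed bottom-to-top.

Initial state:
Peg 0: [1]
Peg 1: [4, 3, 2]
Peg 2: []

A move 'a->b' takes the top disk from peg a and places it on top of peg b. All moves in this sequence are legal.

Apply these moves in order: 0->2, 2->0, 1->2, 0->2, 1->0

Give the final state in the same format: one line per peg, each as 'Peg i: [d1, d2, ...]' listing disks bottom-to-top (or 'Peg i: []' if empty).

After move 1 (0->2):
Peg 0: []
Peg 1: [4, 3, 2]
Peg 2: [1]

After move 2 (2->0):
Peg 0: [1]
Peg 1: [4, 3, 2]
Peg 2: []

After move 3 (1->2):
Peg 0: [1]
Peg 1: [4, 3]
Peg 2: [2]

After move 4 (0->2):
Peg 0: []
Peg 1: [4, 3]
Peg 2: [2, 1]

After move 5 (1->0):
Peg 0: [3]
Peg 1: [4]
Peg 2: [2, 1]

Answer: Peg 0: [3]
Peg 1: [4]
Peg 2: [2, 1]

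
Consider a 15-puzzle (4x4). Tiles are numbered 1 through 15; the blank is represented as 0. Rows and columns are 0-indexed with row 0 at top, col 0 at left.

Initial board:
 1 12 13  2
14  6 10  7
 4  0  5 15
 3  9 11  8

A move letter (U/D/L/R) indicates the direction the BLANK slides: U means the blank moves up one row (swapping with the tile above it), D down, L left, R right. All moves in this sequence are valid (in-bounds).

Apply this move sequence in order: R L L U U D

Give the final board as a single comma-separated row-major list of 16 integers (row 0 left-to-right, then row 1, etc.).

After move 1 (R):
 1 12 13  2
14  6 10  7
 4  5  0 15
 3  9 11  8

After move 2 (L):
 1 12 13  2
14  6 10  7
 4  0  5 15
 3  9 11  8

After move 3 (L):
 1 12 13  2
14  6 10  7
 0  4  5 15
 3  9 11  8

After move 4 (U):
 1 12 13  2
 0  6 10  7
14  4  5 15
 3  9 11  8

After move 5 (U):
 0 12 13  2
 1  6 10  7
14  4  5 15
 3  9 11  8

After move 6 (D):
 1 12 13  2
 0  6 10  7
14  4  5 15
 3  9 11  8

Answer: 1, 12, 13, 2, 0, 6, 10, 7, 14, 4, 5, 15, 3, 9, 11, 8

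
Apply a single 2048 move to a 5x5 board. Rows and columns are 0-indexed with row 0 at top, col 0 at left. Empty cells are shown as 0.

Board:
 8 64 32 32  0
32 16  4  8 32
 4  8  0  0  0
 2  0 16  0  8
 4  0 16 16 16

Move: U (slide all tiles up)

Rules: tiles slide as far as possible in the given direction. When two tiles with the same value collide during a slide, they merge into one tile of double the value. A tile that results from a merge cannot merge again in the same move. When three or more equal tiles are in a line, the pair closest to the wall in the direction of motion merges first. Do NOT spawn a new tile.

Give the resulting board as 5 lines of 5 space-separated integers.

Answer:  8 64 32 32 32
32 16  4  8  8
 4  8 32 16 16
 2  0  0  0  0
 4  0  0  0  0

Derivation:
Slide up:
col 0: [8, 32, 4, 2, 4] -> [8, 32, 4, 2, 4]
col 1: [64, 16, 8, 0, 0] -> [64, 16, 8, 0, 0]
col 2: [32, 4, 0, 16, 16] -> [32, 4, 32, 0, 0]
col 3: [32, 8, 0, 0, 16] -> [32, 8, 16, 0, 0]
col 4: [0, 32, 0, 8, 16] -> [32, 8, 16, 0, 0]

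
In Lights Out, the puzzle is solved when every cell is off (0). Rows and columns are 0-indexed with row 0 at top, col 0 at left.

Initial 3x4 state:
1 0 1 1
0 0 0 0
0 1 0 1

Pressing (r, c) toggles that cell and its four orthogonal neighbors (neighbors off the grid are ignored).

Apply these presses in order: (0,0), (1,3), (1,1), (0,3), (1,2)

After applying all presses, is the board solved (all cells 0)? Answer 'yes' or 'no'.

Answer: no

Derivation:
After press 1 at (0,0):
0 1 1 1
1 0 0 0
0 1 0 1

After press 2 at (1,3):
0 1 1 0
1 0 1 1
0 1 0 0

After press 3 at (1,1):
0 0 1 0
0 1 0 1
0 0 0 0

After press 4 at (0,3):
0 0 0 1
0 1 0 0
0 0 0 0

After press 5 at (1,2):
0 0 1 1
0 0 1 1
0 0 1 0

Lights still on: 5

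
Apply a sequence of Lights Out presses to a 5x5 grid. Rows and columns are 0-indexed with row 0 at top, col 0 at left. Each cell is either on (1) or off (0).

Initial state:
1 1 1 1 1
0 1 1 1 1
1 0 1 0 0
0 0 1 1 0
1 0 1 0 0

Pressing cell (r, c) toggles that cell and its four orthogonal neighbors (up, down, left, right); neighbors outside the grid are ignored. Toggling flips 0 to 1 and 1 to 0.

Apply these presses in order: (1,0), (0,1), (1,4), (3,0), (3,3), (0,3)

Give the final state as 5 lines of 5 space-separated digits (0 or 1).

After press 1 at (1,0):
0 1 1 1 1
1 0 1 1 1
0 0 1 0 0
0 0 1 1 0
1 0 1 0 0

After press 2 at (0,1):
1 0 0 1 1
1 1 1 1 1
0 0 1 0 0
0 0 1 1 0
1 0 1 0 0

After press 3 at (1,4):
1 0 0 1 0
1 1 1 0 0
0 0 1 0 1
0 0 1 1 0
1 0 1 0 0

After press 4 at (3,0):
1 0 0 1 0
1 1 1 0 0
1 0 1 0 1
1 1 1 1 0
0 0 1 0 0

After press 5 at (3,3):
1 0 0 1 0
1 1 1 0 0
1 0 1 1 1
1 1 0 0 1
0 0 1 1 0

After press 6 at (0,3):
1 0 1 0 1
1 1 1 1 0
1 0 1 1 1
1 1 0 0 1
0 0 1 1 0

Answer: 1 0 1 0 1
1 1 1 1 0
1 0 1 1 1
1 1 0 0 1
0 0 1 1 0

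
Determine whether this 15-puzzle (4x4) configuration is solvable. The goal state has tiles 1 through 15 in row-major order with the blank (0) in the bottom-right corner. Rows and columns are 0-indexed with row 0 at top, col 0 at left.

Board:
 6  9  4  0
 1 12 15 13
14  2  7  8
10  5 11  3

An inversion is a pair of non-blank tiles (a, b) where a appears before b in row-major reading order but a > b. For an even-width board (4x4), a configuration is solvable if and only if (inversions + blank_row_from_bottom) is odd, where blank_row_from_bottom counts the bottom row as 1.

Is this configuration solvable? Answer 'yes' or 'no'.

Answer: yes

Derivation:
Inversions: 53
Blank is in row 0 (0-indexed from top), which is row 4 counting from the bottom (bottom = 1).
53 + 4 = 57, which is odd, so the puzzle is solvable.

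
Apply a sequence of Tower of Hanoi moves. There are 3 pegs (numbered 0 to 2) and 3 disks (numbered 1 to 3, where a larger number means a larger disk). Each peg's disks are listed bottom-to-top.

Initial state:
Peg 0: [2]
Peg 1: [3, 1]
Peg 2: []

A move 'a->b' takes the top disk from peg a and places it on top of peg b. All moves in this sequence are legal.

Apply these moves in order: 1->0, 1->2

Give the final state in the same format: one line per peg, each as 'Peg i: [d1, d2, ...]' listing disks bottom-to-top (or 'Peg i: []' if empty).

Answer: Peg 0: [2, 1]
Peg 1: []
Peg 2: [3]

Derivation:
After move 1 (1->0):
Peg 0: [2, 1]
Peg 1: [3]
Peg 2: []

After move 2 (1->2):
Peg 0: [2, 1]
Peg 1: []
Peg 2: [3]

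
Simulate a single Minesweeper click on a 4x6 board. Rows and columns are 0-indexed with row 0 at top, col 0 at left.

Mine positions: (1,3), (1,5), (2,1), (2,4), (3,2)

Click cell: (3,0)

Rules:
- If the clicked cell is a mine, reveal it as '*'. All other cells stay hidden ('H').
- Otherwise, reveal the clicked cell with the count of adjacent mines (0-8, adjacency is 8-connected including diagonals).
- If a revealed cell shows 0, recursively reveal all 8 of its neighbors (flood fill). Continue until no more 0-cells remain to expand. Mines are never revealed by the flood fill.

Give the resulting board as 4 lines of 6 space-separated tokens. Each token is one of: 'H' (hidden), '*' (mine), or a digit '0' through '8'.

H H H H H H
H H H H H H
H H H H H H
1 H H H H H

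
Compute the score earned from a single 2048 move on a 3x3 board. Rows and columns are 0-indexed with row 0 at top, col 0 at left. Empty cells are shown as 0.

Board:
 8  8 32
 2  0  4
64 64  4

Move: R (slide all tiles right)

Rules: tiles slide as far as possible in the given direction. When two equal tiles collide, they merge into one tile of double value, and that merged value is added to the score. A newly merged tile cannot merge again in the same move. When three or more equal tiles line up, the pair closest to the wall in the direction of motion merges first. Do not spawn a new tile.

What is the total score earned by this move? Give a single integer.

Answer: 144

Derivation:
Slide right:
row 0: [8, 8, 32] -> [0, 16, 32]  score +16 (running 16)
row 1: [2, 0, 4] -> [0, 2, 4]  score +0 (running 16)
row 2: [64, 64, 4] -> [0, 128, 4]  score +128 (running 144)
Board after move:
  0  16  32
  0   2   4
  0 128   4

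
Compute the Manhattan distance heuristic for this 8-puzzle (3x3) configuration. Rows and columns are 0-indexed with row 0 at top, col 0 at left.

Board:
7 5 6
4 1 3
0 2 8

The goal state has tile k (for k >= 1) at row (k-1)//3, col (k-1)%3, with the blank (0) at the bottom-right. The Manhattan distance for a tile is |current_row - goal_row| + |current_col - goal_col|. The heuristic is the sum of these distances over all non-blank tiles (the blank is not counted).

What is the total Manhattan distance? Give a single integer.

Answer: 10

Derivation:
Tile 7: at (0,0), goal (2,0), distance |0-2|+|0-0| = 2
Tile 5: at (0,1), goal (1,1), distance |0-1|+|1-1| = 1
Tile 6: at (0,2), goal (1,2), distance |0-1|+|2-2| = 1
Tile 4: at (1,0), goal (1,0), distance |1-1|+|0-0| = 0
Tile 1: at (1,1), goal (0,0), distance |1-0|+|1-0| = 2
Tile 3: at (1,2), goal (0,2), distance |1-0|+|2-2| = 1
Tile 2: at (2,1), goal (0,1), distance |2-0|+|1-1| = 2
Tile 8: at (2,2), goal (2,1), distance |2-2|+|2-1| = 1
Sum: 2 + 1 + 1 + 0 + 2 + 1 + 2 + 1 = 10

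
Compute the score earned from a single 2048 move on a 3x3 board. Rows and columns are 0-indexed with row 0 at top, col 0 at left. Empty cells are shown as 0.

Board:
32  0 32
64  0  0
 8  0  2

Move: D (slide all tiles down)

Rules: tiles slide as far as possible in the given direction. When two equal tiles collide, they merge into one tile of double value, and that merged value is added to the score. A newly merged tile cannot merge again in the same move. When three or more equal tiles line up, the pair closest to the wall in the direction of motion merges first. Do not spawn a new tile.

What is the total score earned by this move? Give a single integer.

Slide down:
col 0: [32, 64, 8] -> [32, 64, 8]  score +0 (running 0)
col 1: [0, 0, 0] -> [0, 0, 0]  score +0 (running 0)
col 2: [32, 0, 2] -> [0, 32, 2]  score +0 (running 0)
Board after move:
32  0  0
64  0 32
 8  0  2

Answer: 0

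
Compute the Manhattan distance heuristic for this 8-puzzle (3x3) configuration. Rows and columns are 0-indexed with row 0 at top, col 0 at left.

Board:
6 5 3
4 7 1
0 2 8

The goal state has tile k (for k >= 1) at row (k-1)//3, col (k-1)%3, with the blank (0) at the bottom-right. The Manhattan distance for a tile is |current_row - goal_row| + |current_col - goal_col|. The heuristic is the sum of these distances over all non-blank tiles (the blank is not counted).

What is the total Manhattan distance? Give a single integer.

Answer: 12

Derivation:
Tile 6: at (0,0), goal (1,2), distance |0-1|+|0-2| = 3
Tile 5: at (0,1), goal (1,1), distance |0-1|+|1-1| = 1
Tile 3: at (0,2), goal (0,2), distance |0-0|+|2-2| = 0
Tile 4: at (1,0), goal (1,0), distance |1-1|+|0-0| = 0
Tile 7: at (1,1), goal (2,0), distance |1-2|+|1-0| = 2
Tile 1: at (1,2), goal (0,0), distance |1-0|+|2-0| = 3
Tile 2: at (2,1), goal (0,1), distance |2-0|+|1-1| = 2
Tile 8: at (2,2), goal (2,1), distance |2-2|+|2-1| = 1
Sum: 3 + 1 + 0 + 0 + 2 + 3 + 2 + 1 = 12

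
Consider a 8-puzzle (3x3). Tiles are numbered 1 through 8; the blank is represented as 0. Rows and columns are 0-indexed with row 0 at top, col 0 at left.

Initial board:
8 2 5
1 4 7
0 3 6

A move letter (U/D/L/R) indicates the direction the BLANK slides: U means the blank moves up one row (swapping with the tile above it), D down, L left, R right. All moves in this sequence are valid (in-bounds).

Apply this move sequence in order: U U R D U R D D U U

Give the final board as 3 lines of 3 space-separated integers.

Answer: 2 5 0
8 4 7
1 3 6

Derivation:
After move 1 (U):
8 2 5
0 4 7
1 3 6

After move 2 (U):
0 2 5
8 4 7
1 3 6

After move 3 (R):
2 0 5
8 4 7
1 3 6

After move 4 (D):
2 4 5
8 0 7
1 3 6

After move 5 (U):
2 0 5
8 4 7
1 3 6

After move 6 (R):
2 5 0
8 4 7
1 3 6

After move 7 (D):
2 5 7
8 4 0
1 3 6

After move 8 (D):
2 5 7
8 4 6
1 3 0

After move 9 (U):
2 5 7
8 4 0
1 3 6

After move 10 (U):
2 5 0
8 4 7
1 3 6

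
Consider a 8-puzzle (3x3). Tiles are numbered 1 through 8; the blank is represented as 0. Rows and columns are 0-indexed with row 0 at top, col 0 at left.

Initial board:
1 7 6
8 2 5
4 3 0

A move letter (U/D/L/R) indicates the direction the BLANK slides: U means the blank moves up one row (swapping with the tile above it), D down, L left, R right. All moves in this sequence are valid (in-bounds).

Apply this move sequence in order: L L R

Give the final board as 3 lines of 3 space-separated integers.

Answer: 1 7 6
8 2 5
4 0 3

Derivation:
After move 1 (L):
1 7 6
8 2 5
4 0 3

After move 2 (L):
1 7 6
8 2 5
0 4 3

After move 3 (R):
1 7 6
8 2 5
4 0 3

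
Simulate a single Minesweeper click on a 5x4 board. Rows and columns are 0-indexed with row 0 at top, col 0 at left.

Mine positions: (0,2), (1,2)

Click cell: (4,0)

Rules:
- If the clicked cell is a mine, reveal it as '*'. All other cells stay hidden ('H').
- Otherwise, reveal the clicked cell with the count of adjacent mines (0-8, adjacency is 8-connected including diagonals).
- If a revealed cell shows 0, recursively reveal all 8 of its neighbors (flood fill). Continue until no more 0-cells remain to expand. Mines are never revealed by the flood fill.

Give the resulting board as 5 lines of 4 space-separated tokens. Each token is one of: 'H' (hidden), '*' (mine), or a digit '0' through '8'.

0 2 H H
0 2 H H
0 1 1 1
0 0 0 0
0 0 0 0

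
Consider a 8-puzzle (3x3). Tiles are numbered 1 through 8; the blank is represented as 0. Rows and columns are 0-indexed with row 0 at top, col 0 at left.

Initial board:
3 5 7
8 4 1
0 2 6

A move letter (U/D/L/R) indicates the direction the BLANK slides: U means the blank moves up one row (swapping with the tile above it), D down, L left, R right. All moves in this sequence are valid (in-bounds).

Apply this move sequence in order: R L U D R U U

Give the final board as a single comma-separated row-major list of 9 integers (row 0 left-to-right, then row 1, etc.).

Answer: 3, 0, 7, 8, 5, 1, 2, 4, 6

Derivation:
After move 1 (R):
3 5 7
8 4 1
2 0 6

After move 2 (L):
3 5 7
8 4 1
0 2 6

After move 3 (U):
3 5 7
0 4 1
8 2 6

After move 4 (D):
3 5 7
8 4 1
0 2 6

After move 5 (R):
3 5 7
8 4 1
2 0 6

After move 6 (U):
3 5 7
8 0 1
2 4 6

After move 7 (U):
3 0 7
8 5 1
2 4 6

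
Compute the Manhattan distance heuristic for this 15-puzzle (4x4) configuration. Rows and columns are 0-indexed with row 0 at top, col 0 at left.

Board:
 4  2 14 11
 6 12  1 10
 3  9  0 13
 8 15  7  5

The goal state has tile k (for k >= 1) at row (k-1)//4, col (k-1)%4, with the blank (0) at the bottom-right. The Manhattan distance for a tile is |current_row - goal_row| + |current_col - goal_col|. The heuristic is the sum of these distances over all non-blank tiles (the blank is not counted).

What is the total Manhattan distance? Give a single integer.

Tile 4: (0,0)->(0,3) = 3
Tile 2: (0,1)->(0,1) = 0
Tile 14: (0,2)->(3,1) = 4
Tile 11: (0,3)->(2,2) = 3
Tile 6: (1,0)->(1,1) = 1
Tile 12: (1,1)->(2,3) = 3
Tile 1: (1,2)->(0,0) = 3
Tile 10: (1,3)->(2,1) = 3
Tile 3: (2,0)->(0,2) = 4
Tile 9: (2,1)->(2,0) = 1
Tile 13: (2,3)->(3,0) = 4
Tile 8: (3,0)->(1,3) = 5
Tile 15: (3,1)->(3,2) = 1
Tile 7: (3,2)->(1,2) = 2
Tile 5: (3,3)->(1,0) = 5
Sum: 3 + 0 + 4 + 3 + 1 + 3 + 3 + 3 + 4 + 1 + 4 + 5 + 1 + 2 + 5 = 42

Answer: 42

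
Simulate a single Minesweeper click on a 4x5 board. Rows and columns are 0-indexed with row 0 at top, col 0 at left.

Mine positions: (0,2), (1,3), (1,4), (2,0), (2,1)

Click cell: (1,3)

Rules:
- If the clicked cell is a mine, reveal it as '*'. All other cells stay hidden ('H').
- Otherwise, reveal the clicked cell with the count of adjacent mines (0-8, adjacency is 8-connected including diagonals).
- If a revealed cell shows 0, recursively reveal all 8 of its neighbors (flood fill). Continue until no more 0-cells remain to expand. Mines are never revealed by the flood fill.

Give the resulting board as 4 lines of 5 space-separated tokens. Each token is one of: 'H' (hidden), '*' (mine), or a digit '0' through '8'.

H H H H H
H H H * H
H H H H H
H H H H H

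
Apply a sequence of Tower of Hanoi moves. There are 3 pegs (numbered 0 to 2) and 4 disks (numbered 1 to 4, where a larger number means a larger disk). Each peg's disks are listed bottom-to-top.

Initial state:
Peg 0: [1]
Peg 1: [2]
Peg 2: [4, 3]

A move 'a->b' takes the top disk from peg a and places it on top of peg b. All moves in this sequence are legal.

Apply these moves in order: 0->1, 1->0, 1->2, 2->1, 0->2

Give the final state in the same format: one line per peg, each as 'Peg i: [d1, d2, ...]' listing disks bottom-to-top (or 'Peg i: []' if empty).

After move 1 (0->1):
Peg 0: []
Peg 1: [2, 1]
Peg 2: [4, 3]

After move 2 (1->0):
Peg 0: [1]
Peg 1: [2]
Peg 2: [4, 3]

After move 3 (1->2):
Peg 0: [1]
Peg 1: []
Peg 2: [4, 3, 2]

After move 4 (2->1):
Peg 0: [1]
Peg 1: [2]
Peg 2: [4, 3]

After move 5 (0->2):
Peg 0: []
Peg 1: [2]
Peg 2: [4, 3, 1]

Answer: Peg 0: []
Peg 1: [2]
Peg 2: [4, 3, 1]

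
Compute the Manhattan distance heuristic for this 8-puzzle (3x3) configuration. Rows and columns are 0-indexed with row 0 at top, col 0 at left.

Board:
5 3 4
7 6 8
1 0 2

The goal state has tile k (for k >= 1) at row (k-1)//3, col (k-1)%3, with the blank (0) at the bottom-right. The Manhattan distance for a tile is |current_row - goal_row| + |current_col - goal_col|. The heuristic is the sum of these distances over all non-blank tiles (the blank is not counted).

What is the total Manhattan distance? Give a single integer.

Answer: 15

Derivation:
Tile 5: (0,0)->(1,1) = 2
Tile 3: (0,1)->(0,2) = 1
Tile 4: (0,2)->(1,0) = 3
Tile 7: (1,0)->(2,0) = 1
Tile 6: (1,1)->(1,2) = 1
Tile 8: (1,2)->(2,1) = 2
Tile 1: (2,0)->(0,0) = 2
Tile 2: (2,2)->(0,1) = 3
Sum: 2 + 1 + 3 + 1 + 1 + 2 + 2 + 3 = 15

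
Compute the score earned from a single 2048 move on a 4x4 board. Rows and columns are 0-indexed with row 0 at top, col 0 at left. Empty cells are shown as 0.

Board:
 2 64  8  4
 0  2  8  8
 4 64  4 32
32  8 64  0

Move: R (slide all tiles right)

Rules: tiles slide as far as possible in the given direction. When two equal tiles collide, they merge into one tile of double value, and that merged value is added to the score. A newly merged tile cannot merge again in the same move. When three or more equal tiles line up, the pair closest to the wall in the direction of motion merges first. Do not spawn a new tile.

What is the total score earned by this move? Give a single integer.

Slide right:
row 0: [2, 64, 8, 4] -> [2, 64, 8, 4]  score +0 (running 0)
row 1: [0, 2, 8, 8] -> [0, 0, 2, 16]  score +16 (running 16)
row 2: [4, 64, 4, 32] -> [4, 64, 4, 32]  score +0 (running 16)
row 3: [32, 8, 64, 0] -> [0, 32, 8, 64]  score +0 (running 16)
Board after move:
 2 64  8  4
 0  0  2 16
 4 64  4 32
 0 32  8 64

Answer: 16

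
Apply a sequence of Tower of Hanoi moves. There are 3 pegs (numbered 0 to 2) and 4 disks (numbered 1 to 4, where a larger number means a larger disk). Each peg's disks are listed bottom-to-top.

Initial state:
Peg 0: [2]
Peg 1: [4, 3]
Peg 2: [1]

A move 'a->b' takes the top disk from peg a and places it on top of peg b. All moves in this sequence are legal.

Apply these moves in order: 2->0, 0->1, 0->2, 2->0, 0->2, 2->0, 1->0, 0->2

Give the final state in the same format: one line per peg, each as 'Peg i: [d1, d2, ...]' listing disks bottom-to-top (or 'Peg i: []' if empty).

Answer: Peg 0: [2]
Peg 1: [4, 3]
Peg 2: [1]

Derivation:
After move 1 (2->0):
Peg 0: [2, 1]
Peg 1: [4, 3]
Peg 2: []

After move 2 (0->1):
Peg 0: [2]
Peg 1: [4, 3, 1]
Peg 2: []

After move 3 (0->2):
Peg 0: []
Peg 1: [4, 3, 1]
Peg 2: [2]

After move 4 (2->0):
Peg 0: [2]
Peg 1: [4, 3, 1]
Peg 2: []

After move 5 (0->2):
Peg 0: []
Peg 1: [4, 3, 1]
Peg 2: [2]

After move 6 (2->0):
Peg 0: [2]
Peg 1: [4, 3, 1]
Peg 2: []

After move 7 (1->0):
Peg 0: [2, 1]
Peg 1: [4, 3]
Peg 2: []

After move 8 (0->2):
Peg 0: [2]
Peg 1: [4, 3]
Peg 2: [1]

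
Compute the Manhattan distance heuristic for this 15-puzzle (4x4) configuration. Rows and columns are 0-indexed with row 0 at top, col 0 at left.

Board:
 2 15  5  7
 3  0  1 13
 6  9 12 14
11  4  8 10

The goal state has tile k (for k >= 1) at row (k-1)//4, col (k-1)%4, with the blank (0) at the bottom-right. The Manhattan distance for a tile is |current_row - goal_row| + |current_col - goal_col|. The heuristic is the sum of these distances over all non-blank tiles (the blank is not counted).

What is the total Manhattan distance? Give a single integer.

Tile 2: (0,0)->(0,1) = 1
Tile 15: (0,1)->(3,2) = 4
Tile 5: (0,2)->(1,0) = 3
Tile 7: (0,3)->(1,2) = 2
Tile 3: (1,0)->(0,2) = 3
Tile 1: (1,2)->(0,0) = 3
Tile 13: (1,3)->(3,0) = 5
Tile 6: (2,0)->(1,1) = 2
Tile 9: (2,1)->(2,0) = 1
Tile 12: (2,2)->(2,3) = 1
Tile 14: (2,3)->(3,1) = 3
Tile 11: (3,0)->(2,2) = 3
Tile 4: (3,1)->(0,3) = 5
Tile 8: (3,2)->(1,3) = 3
Tile 10: (3,3)->(2,1) = 3
Sum: 1 + 4 + 3 + 2 + 3 + 3 + 5 + 2 + 1 + 1 + 3 + 3 + 5 + 3 + 3 = 42

Answer: 42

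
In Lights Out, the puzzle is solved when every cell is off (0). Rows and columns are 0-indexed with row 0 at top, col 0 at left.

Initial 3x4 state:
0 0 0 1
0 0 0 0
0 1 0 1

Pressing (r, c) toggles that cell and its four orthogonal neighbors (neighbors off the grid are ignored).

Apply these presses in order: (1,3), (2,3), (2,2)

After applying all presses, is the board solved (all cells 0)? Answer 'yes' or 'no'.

Answer: yes

Derivation:
After press 1 at (1,3):
0 0 0 0
0 0 1 1
0 1 0 0

After press 2 at (2,3):
0 0 0 0
0 0 1 0
0 1 1 1

After press 3 at (2,2):
0 0 0 0
0 0 0 0
0 0 0 0

Lights still on: 0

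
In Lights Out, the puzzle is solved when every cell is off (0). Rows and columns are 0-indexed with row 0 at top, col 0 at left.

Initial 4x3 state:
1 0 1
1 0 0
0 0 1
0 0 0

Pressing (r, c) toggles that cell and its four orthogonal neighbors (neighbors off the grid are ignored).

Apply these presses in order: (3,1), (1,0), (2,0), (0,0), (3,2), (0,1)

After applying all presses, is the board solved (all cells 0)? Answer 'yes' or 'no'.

Answer: yes

Derivation:
After press 1 at (3,1):
1 0 1
1 0 0
0 1 1
1 1 1

After press 2 at (1,0):
0 0 1
0 1 0
1 1 1
1 1 1

After press 3 at (2,0):
0 0 1
1 1 0
0 0 1
0 1 1

After press 4 at (0,0):
1 1 1
0 1 0
0 0 1
0 1 1

After press 5 at (3,2):
1 1 1
0 1 0
0 0 0
0 0 0

After press 6 at (0,1):
0 0 0
0 0 0
0 0 0
0 0 0

Lights still on: 0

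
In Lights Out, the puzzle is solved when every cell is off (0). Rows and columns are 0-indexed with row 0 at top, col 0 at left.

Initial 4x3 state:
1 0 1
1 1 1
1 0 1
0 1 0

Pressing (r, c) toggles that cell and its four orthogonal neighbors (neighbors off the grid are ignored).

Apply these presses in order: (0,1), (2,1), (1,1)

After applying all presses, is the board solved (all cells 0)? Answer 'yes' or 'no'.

Answer: yes

Derivation:
After press 1 at (0,1):
0 1 0
1 0 1
1 0 1
0 1 0

After press 2 at (2,1):
0 1 0
1 1 1
0 1 0
0 0 0

After press 3 at (1,1):
0 0 0
0 0 0
0 0 0
0 0 0

Lights still on: 0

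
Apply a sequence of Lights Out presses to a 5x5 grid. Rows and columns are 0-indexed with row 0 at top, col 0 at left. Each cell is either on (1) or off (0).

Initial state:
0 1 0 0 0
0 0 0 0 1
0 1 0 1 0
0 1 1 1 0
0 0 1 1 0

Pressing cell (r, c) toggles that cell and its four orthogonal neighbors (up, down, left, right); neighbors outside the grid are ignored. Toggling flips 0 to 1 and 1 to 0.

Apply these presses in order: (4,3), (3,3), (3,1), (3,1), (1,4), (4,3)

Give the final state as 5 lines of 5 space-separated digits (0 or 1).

Answer: 0 1 0 0 1
0 0 0 1 0
0 1 0 0 1
0 1 0 0 1
0 0 1 0 0

Derivation:
After press 1 at (4,3):
0 1 0 0 0
0 0 0 0 1
0 1 0 1 0
0 1 1 0 0
0 0 0 0 1

After press 2 at (3,3):
0 1 0 0 0
0 0 0 0 1
0 1 0 0 0
0 1 0 1 1
0 0 0 1 1

After press 3 at (3,1):
0 1 0 0 0
0 0 0 0 1
0 0 0 0 0
1 0 1 1 1
0 1 0 1 1

After press 4 at (3,1):
0 1 0 0 0
0 0 0 0 1
0 1 0 0 0
0 1 0 1 1
0 0 0 1 1

After press 5 at (1,4):
0 1 0 0 1
0 0 0 1 0
0 1 0 0 1
0 1 0 1 1
0 0 0 1 1

After press 6 at (4,3):
0 1 0 0 1
0 0 0 1 0
0 1 0 0 1
0 1 0 0 1
0 0 1 0 0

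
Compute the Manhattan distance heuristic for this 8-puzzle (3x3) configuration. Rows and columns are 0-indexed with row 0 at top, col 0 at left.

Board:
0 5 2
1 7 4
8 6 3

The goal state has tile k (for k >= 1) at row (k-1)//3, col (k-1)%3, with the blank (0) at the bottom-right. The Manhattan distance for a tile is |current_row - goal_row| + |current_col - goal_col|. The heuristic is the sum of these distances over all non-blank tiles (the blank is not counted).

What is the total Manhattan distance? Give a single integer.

Tile 5: at (0,1), goal (1,1), distance |0-1|+|1-1| = 1
Tile 2: at (0,2), goal (0,1), distance |0-0|+|2-1| = 1
Tile 1: at (1,0), goal (0,0), distance |1-0|+|0-0| = 1
Tile 7: at (1,1), goal (2,0), distance |1-2|+|1-0| = 2
Tile 4: at (1,2), goal (1,0), distance |1-1|+|2-0| = 2
Tile 8: at (2,0), goal (2,1), distance |2-2|+|0-1| = 1
Tile 6: at (2,1), goal (1,2), distance |2-1|+|1-2| = 2
Tile 3: at (2,2), goal (0,2), distance |2-0|+|2-2| = 2
Sum: 1 + 1 + 1 + 2 + 2 + 1 + 2 + 2 = 12

Answer: 12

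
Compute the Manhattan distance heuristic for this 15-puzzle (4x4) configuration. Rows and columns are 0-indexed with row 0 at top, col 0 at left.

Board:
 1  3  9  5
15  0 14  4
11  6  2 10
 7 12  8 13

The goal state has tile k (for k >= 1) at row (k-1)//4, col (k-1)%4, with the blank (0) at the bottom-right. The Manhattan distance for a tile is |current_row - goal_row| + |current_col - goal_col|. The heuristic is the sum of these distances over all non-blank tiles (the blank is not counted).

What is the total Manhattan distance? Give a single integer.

Answer: 38

Derivation:
Tile 1: at (0,0), goal (0,0), distance |0-0|+|0-0| = 0
Tile 3: at (0,1), goal (0,2), distance |0-0|+|1-2| = 1
Tile 9: at (0,2), goal (2,0), distance |0-2|+|2-0| = 4
Tile 5: at (0,3), goal (1,0), distance |0-1|+|3-0| = 4
Tile 15: at (1,0), goal (3,2), distance |1-3|+|0-2| = 4
Tile 14: at (1,2), goal (3,1), distance |1-3|+|2-1| = 3
Tile 4: at (1,3), goal (0,3), distance |1-0|+|3-3| = 1
Tile 11: at (2,0), goal (2,2), distance |2-2|+|0-2| = 2
Tile 6: at (2,1), goal (1,1), distance |2-1|+|1-1| = 1
Tile 2: at (2,2), goal (0,1), distance |2-0|+|2-1| = 3
Tile 10: at (2,3), goal (2,1), distance |2-2|+|3-1| = 2
Tile 7: at (3,0), goal (1,2), distance |3-1|+|0-2| = 4
Tile 12: at (3,1), goal (2,3), distance |3-2|+|1-3| = 3
Tile 8: at (3,2), goal (1,3), distance |3-1|+|2-3| = 3
Tile 13: at (3,3), goal (3,0), distance |3-3|+|3-0| = 3
Sum: 0 + 1 + 4 + 4 + 4 + 3 + 1 + 2 + 1 + 3 + 2 + 4 + 3 + 3 + 3 = 38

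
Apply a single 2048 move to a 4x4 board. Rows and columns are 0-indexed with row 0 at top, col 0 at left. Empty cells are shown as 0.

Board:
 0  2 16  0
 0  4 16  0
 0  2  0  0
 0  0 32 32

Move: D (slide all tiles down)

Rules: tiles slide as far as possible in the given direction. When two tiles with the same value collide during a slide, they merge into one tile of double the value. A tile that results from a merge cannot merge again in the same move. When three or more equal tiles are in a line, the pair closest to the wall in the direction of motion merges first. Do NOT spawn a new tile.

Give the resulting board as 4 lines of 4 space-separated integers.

Answer:  0  0  0  0
 0  2  0  0
 0  4 32  0
 0  2 32 32

Derivation:
Slide down:
col 0: [0, 0, 0, 0] -> [0, 0, 0, 0]
col 1: [2, 4, 2, 0] -> [0, 2, 4, 2]
col 2: [16, 16, 0, 32] -> [0, 0, 32, 32]
col 3: [0, 0, 0, 32] -> [0, 0, 0, 32]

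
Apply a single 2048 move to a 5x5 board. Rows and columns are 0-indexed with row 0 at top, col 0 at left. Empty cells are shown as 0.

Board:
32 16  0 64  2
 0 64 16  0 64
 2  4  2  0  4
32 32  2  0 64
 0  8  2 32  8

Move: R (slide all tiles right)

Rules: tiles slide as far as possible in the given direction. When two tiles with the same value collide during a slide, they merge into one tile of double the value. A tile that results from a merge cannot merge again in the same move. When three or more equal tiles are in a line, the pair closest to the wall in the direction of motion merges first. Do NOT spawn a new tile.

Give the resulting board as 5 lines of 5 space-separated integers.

Slide right:
row 0: [32, 16, 0, 64, 2] -> [0, 32, 16, 64, 2]
row 1: [0, 64, 16, 0, 64] -> [0, 0, 64, 16, 64]
row 2: [2, 4, 2, 0, 4] -> [0, 2, 4, 2, 4]
row 3: [32, 32, 2, 0, 64] -> [0, 0, 64, 2, 64]
row 4: [0, 8, 2, 32, 8] -> [0, 8, 2, 32, 8]

Answer:  0 32 16 64  2
 0  0 64 16 64
 0  2  4  2  4
 0  0 64  2 64
 0  8  2 32  8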